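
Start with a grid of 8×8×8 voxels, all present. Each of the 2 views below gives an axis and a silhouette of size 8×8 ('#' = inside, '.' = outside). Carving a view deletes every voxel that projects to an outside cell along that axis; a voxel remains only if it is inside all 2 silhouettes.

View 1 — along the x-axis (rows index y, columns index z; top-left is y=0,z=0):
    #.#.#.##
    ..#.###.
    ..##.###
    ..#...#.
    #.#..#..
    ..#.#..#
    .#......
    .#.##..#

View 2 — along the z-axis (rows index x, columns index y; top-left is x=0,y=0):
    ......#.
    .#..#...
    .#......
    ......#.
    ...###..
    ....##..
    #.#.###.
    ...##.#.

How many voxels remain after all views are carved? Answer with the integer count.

start: 8×8×8 = 512 voxels
  1. axis=0 (YZ plane), |mask|=27  ⇒  voxels=216
  2. axis=2 (XY plane), |mask|=18  ⇒  voxels=50

50 voxels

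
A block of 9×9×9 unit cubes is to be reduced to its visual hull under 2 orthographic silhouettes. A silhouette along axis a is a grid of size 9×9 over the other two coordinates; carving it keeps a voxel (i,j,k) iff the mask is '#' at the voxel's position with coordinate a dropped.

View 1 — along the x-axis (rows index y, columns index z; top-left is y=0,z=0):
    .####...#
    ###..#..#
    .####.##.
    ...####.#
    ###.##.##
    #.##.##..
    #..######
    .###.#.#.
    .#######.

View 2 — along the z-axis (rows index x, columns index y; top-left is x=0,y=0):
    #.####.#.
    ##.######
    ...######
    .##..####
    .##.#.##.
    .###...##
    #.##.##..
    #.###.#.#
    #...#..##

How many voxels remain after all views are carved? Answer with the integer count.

remaining voxels: 297

initial block: 9^3 = 729
[1] x-view keeps 52 columns → grid now 468
[2] z-view keeps 51 columns → grid now 297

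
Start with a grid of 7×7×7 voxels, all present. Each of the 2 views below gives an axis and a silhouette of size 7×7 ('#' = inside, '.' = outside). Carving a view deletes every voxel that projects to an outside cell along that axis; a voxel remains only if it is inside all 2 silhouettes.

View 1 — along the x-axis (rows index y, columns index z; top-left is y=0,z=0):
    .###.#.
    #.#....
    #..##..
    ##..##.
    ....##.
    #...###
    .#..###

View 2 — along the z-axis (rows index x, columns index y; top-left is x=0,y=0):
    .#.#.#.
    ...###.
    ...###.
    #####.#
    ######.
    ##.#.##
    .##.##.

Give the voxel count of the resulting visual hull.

full grid |V| = 343
step 1: project along x, AND mask (23/49) → |grid| = 161
step 2: project along z, AND mask (30/49) → |grid| = 97

97 voxels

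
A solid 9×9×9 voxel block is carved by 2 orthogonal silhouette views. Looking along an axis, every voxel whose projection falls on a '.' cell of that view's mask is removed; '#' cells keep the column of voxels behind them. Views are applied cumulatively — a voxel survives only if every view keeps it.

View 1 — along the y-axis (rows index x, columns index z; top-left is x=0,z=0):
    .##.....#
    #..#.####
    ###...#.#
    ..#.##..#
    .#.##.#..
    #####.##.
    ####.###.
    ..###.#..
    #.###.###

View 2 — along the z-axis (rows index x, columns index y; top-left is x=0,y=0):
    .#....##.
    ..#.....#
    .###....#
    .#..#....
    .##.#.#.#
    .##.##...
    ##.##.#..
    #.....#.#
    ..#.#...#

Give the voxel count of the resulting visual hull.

full grid |V| = 729
step 1: project along y, AND mask (47/81) → |grid| = 423
step 2: project along z, AND mask (31/81) → |grid| = 165

|visual hull| = 165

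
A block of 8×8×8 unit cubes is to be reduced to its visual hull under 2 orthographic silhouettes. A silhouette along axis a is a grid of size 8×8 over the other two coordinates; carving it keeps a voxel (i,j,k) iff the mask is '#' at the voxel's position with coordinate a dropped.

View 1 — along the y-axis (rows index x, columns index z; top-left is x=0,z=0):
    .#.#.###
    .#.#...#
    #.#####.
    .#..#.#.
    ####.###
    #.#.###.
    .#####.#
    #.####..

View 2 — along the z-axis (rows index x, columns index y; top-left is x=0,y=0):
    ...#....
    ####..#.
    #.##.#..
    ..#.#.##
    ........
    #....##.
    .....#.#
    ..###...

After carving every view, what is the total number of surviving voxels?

98 voxels

before carving: 512 voxels (8×8×8)
[1] y-view keeps 40 columns → grid now 320
[2] z-view keeps 22 columns → grid now 98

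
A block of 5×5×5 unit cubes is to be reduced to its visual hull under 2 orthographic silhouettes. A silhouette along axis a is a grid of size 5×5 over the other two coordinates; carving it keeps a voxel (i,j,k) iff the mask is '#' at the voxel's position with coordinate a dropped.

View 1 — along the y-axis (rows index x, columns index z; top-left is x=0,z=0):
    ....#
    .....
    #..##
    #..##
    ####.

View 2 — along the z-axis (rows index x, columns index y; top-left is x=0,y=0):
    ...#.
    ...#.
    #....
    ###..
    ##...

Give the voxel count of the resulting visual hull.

remaining voxels: 21

full grid |V| = 125
V1 y: intersect with XZ mask (11 set) -- 55 left
V2 z: intersect with XY mask (8 set) -- 21 left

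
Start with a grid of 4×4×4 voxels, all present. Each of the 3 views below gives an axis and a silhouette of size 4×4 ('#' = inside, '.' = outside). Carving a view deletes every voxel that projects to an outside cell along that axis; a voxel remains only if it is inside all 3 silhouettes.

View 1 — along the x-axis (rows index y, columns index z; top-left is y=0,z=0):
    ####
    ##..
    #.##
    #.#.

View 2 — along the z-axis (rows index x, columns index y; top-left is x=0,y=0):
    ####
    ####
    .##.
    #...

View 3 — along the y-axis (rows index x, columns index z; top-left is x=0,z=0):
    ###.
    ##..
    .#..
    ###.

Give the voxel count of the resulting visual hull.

full grid |V| = 64
V1 x: intersect with YZ mask (11 set) -- 44 left
V2 z: intersect with XY mask (11 set) -- 31 left
V3 y: intersect with XZ mask (9 set) -- 19 left

19 voxels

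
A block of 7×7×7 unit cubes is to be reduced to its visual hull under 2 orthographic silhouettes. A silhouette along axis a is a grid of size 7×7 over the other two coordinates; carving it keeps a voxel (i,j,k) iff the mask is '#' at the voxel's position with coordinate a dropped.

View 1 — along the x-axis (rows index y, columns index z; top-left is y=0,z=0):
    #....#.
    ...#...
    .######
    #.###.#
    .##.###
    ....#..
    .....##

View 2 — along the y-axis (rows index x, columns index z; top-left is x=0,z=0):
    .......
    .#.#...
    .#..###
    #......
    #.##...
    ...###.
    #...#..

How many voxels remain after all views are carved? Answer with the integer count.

start: 7×7×7 = 343 voxels
[1] x-view keeps 22 columns → grid now 154
[2] y-view keeps 15 columns → grid now 46

46 voxels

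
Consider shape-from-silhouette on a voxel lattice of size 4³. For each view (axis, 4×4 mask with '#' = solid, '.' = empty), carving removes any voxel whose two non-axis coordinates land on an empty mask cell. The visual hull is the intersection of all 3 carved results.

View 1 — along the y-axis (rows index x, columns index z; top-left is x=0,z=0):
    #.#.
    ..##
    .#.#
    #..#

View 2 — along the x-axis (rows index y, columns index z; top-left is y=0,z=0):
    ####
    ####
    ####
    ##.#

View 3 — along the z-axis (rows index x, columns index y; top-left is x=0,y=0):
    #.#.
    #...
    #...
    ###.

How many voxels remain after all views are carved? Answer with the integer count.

start: 4×4×4 = 64 voxels
  1. axis=1 (XZ plane), |mask|=8  ⇒  voxels=32
  2. axis=0 (YZ plane), |mask|=15  ⇒  voxels=30
  3. axis=2 (XY plane), |mask|=7  ⇒  voxels=14

voxel count = 14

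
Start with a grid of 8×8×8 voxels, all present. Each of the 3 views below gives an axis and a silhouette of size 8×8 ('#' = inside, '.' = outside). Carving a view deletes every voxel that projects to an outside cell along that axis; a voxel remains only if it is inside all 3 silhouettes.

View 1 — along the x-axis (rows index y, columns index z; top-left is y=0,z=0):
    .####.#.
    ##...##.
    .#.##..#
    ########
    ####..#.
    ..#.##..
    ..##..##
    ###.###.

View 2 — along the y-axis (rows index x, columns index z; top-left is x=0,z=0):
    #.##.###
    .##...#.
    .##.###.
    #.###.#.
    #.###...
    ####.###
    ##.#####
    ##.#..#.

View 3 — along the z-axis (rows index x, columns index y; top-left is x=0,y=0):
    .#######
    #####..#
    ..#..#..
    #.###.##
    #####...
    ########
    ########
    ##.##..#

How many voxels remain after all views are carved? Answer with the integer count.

voxel count = 164

before carving: 512 voxels (8×8×8)
  1. axis=0 (YZ plane), |mask|=39  ⇒  voxels=312
  2. axis=1 (XZ plane), |mask|=41  ⇒  voxels=207
  3. axis=2 (XY plane), |mask|=47  ⇒  voxels=164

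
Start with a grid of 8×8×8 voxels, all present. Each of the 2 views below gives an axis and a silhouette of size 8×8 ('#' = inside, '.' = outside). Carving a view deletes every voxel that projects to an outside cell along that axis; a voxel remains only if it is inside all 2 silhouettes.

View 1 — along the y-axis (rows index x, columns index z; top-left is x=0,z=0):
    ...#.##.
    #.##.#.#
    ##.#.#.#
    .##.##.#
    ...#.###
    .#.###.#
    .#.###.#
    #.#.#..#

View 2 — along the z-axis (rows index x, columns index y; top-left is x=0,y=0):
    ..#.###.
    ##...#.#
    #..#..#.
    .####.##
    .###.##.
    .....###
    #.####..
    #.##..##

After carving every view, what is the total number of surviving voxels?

initial block: 8^3 = 512
[1] y-view keeps 36 columns → grid now 288
[2] z-view keeps 35 columns → grid now 157

|visual hull| = 157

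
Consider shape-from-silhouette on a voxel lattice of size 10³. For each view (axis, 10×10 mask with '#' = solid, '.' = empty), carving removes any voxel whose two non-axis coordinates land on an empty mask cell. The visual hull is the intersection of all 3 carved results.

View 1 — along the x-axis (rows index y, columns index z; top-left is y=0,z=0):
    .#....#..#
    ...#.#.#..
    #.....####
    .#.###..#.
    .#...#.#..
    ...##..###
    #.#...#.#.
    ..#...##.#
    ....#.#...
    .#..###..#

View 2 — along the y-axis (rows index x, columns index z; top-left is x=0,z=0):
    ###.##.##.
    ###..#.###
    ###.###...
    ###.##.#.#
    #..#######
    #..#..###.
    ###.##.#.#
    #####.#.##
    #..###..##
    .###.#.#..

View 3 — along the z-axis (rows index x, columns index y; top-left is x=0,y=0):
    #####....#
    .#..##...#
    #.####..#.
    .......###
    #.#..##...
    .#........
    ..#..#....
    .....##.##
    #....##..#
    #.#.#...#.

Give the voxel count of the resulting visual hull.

remaining voxels: 99

full grid |V| = 1000
V1 x: intersect with YZ mask (39 set) -- 390 left
V2 y: intersect with XZ mask (66 set) -- 248 left
V3 z: intersect with XY mask (38 set) -- 99 left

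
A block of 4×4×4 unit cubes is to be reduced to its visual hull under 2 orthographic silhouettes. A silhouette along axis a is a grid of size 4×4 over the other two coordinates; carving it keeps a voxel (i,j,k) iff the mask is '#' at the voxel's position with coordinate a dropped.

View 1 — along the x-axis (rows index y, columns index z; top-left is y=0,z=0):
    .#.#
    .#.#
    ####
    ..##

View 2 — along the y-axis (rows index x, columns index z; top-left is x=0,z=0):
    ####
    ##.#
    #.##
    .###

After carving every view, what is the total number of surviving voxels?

full grid |V| = 64
after view 1 [x-axis, 10 of 16 cells solid] → remaining = 40
after view 2 [y-axis, 13 of 16 cells solid] → remaining = 34

|visual hull| = 34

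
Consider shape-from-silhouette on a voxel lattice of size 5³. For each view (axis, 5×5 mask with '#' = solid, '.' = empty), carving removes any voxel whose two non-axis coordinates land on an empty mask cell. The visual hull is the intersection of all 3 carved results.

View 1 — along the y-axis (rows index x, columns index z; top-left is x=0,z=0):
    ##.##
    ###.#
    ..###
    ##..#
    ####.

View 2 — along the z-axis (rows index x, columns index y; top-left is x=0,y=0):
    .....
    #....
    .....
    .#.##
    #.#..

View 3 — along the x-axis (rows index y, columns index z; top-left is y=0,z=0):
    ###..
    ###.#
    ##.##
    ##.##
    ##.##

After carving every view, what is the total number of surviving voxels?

before carving: 125 voxels (5×5×5)
carve view 1 (along y, XZ-mask fill 18/25): 90 voxels remain
carve view 2 (along z, XY-mask fill 6/25): 21 voxels remain
carve view 3 (along x, YZ-mask fill 19/25): 18 voxels remain

remaining voxels: 18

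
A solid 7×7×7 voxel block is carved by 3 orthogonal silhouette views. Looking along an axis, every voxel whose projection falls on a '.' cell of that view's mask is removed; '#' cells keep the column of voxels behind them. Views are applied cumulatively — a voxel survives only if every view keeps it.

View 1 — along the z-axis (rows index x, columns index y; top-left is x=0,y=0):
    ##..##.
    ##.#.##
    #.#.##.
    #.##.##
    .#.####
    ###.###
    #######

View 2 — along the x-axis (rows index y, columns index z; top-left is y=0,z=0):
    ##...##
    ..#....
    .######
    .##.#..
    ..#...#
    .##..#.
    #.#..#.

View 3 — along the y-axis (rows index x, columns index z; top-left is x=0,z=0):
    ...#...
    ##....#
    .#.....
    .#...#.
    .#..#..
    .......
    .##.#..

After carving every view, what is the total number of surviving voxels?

initial block: 7^3 = 343
step 1: project along z, AND mask (36/49) → |grid| = 252
step 2: project along x, AND mask (22/49) → |grid| = 111
step 3: project along y, AND mask (12/49) → |grid| = 32

32 voxels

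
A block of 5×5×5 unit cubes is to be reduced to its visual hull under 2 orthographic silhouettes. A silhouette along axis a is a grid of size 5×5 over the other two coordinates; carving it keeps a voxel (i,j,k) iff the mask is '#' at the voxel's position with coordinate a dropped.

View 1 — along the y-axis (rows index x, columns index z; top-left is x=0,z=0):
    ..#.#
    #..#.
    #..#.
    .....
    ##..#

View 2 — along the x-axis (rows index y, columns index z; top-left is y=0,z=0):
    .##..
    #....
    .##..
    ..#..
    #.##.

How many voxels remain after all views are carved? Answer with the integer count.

start: 5×5×5 = 125 voxels
carve view 1 (along y, XZ-mask fill 9/25): 45 voxels remain
carve view 2 (along x, YZ-mask fill 9/25): 14 voxels remain

|visual hull| = 14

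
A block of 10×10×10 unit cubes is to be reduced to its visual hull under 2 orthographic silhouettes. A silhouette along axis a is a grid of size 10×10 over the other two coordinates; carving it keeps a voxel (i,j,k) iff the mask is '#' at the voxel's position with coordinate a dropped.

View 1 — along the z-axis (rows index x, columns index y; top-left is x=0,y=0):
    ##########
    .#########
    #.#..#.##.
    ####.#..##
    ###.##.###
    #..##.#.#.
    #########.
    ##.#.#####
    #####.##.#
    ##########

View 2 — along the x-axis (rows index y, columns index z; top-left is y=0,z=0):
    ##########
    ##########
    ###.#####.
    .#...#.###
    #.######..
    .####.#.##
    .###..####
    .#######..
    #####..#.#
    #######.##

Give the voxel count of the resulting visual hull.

before carving: 1000 voxels (10×10×10)
  1. axis=2 (XY plane), |mask|=79  ⇒  voxels=790
  2. axis=0 (YZ plane), |mask|=77  ⇒  voxels=610

voxel count = 610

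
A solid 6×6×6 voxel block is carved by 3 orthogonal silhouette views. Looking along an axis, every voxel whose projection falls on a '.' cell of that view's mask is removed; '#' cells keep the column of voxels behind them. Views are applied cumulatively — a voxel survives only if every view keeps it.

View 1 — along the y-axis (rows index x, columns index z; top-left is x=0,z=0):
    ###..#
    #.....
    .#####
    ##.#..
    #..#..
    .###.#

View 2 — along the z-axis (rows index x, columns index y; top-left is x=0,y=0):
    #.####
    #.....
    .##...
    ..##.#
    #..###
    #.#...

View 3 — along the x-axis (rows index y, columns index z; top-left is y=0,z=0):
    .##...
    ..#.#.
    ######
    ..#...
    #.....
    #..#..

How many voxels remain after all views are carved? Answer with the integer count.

voxel count = 30

full grid |V| = 216
carve view 1 (along y, XZ-mask fill 19/36): 114 voxels remain
carve view 2 (along z, XY-mask fill 17/36): 56 voxels remain
carve view 3 (along x, YZ-mask fill 14/36): 30 voxels remain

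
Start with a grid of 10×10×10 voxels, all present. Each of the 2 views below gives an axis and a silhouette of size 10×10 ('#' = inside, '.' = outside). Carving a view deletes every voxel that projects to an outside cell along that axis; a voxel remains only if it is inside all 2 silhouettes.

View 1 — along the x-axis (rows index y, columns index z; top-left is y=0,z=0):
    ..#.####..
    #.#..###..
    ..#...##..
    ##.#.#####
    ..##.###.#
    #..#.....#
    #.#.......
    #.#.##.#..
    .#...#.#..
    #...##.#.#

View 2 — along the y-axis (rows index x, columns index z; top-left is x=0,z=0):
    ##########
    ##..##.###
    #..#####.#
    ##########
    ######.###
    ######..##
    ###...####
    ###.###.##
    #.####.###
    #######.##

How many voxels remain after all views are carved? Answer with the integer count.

remaining voxels: 370

full grid |V| = 1000
carve view 1 (along x, YZ-mask fill 45/100): 450 voxels remain
carve view 2 (along y, XZ-mask fill 83/100): 370 voxels remain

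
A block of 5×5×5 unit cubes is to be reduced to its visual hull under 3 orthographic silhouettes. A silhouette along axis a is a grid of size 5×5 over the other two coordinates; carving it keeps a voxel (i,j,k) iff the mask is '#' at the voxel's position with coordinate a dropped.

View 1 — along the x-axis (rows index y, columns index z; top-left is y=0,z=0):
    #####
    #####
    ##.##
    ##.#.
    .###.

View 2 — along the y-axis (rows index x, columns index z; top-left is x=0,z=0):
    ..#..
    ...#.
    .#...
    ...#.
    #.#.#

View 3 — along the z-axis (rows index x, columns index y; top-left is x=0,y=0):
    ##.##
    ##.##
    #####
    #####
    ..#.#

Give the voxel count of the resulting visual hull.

initial block: 5^3 = 125
  1. axis=0 (YZ plane), |mask|=20  ⇒  voxels=100
  2. axis=1 (XZ plane), |mask|=7  ⇒  voxels=28
  3. axis=2 (XY plane), |mask|=20  ⇒  voxels=20

voxel count = 20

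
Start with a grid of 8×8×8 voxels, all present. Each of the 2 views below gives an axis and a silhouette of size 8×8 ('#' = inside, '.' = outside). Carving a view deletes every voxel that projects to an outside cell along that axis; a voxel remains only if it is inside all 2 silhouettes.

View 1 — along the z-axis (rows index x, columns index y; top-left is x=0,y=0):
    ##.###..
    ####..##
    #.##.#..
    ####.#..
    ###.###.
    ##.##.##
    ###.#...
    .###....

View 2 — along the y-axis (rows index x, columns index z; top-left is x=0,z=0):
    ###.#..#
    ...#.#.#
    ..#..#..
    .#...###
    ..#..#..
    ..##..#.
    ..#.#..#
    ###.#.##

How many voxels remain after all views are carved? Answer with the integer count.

131 voxels

initial block: 8^3 = 512
[1] z-view keeps 39 columns → grid now 312
[2] y-view keeps 28 columns → grid now 131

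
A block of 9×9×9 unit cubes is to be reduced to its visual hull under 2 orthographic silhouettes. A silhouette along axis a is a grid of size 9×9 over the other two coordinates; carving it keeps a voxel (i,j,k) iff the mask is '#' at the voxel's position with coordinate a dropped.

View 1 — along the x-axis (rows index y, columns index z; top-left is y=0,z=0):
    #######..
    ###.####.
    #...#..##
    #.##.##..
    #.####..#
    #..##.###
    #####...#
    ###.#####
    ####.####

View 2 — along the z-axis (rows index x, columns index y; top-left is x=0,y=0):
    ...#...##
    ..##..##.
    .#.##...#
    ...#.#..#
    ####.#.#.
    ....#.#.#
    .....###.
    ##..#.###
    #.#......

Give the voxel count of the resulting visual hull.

voxel count = 219

start: 9×9×9 = 729 voxels
step 1: project along x, AND mask (57/81) → |grid| = 513
step 2: project along z, AND mask (34/81) → |grid| = 219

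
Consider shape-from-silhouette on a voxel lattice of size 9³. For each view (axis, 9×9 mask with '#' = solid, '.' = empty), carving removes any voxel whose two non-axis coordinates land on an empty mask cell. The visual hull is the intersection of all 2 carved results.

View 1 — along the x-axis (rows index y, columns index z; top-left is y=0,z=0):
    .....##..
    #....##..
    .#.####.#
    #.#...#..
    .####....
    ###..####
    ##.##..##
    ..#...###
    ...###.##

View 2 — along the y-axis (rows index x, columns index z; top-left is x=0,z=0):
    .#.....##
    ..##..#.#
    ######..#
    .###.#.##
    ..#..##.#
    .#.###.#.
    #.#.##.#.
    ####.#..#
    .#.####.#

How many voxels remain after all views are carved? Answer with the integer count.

before carving: 729 voxels (9×9×9)
step 1: project along x, AND mask (40/81) → |grid| = 360
step 2: project along y, AND mask (46/81) → |grid| = 204

voxel count = 204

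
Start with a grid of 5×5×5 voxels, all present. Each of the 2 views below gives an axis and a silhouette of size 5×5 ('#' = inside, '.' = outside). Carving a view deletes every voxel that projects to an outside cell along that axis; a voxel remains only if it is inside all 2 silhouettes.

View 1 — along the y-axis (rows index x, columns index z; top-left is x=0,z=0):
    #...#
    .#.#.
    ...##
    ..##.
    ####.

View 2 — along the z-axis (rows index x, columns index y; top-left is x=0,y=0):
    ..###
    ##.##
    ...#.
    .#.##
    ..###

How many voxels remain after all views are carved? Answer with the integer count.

remaining voxels: 34

start: 5×5×5 = 125 voxels
[1] y-view keeps 12 columns → grid now 60
[2] z-view keeps 14 columns → grid now 34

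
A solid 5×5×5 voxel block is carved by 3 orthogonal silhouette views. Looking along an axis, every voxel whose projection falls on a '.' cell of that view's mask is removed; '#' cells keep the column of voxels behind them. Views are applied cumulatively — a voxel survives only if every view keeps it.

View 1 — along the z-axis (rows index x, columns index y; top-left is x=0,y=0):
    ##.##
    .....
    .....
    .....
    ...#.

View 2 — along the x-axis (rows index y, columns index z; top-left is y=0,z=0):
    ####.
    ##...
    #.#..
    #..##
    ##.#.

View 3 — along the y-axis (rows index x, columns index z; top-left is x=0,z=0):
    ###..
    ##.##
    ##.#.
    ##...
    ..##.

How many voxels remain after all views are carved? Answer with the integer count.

before carving: 125 voxels (5×5×5)
  1. axis=2 (XY plane), |mask|=5  ⇒  voxels=25
  2. axis=0 (YZ plane), |mask|=14  ⇒  voxels=15
  3. axis=1 (XZ plane), |mask|=14  ⇒  voxels=9

voxel count = 9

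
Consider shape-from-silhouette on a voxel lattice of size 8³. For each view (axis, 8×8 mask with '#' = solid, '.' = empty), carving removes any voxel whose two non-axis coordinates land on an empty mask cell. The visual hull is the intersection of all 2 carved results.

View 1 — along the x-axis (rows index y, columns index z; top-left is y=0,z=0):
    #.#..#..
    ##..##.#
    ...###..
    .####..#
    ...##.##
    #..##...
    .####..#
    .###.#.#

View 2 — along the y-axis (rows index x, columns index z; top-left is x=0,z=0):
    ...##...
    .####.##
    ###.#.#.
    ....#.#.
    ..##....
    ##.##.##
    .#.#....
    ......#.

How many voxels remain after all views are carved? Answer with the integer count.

109 voxels

before carving: 512 voxels (8×8×8)
  1. axis=0 (YZ plane), |mask|=33  ⇒  voxels=264
  2. axis=1 (XZ plane), |mask|=26  ⇒  voxels=109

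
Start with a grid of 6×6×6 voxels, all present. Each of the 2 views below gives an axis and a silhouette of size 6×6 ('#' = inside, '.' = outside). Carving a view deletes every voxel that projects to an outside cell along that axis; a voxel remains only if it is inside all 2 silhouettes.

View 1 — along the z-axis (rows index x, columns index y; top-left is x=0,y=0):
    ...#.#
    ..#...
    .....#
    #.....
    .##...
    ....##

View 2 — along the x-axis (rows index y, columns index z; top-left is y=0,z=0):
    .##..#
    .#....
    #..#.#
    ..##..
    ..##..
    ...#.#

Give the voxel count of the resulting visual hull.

start: 6×6×6 = 216 voxels
[1] z-view keeps 9 columns → grid now 54
[2] x-view keeps 13 columns → grid now 20

20 voxels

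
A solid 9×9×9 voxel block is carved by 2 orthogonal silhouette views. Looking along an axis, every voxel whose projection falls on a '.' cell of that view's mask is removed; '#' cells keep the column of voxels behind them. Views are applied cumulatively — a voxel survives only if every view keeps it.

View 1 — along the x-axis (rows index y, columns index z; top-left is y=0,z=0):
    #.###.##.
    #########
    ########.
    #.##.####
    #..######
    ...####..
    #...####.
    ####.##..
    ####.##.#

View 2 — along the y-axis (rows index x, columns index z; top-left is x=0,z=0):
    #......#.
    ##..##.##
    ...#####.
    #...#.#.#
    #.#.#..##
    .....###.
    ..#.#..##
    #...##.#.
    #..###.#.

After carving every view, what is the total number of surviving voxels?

before carving: 729 voxels (9×9×9)
V1 x: intersect with YZ mask (59 set) -- 531 left
V2 y: intersect with XZ mask (38 set) -- 253 left

253 voxels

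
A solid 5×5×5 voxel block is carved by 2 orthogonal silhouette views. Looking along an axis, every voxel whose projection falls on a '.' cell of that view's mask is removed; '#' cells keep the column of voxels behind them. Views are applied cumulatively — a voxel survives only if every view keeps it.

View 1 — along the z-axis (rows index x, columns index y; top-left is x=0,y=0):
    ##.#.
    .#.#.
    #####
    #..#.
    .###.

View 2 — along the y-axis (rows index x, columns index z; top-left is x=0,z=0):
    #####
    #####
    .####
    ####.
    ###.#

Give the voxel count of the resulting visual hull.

remaining voxels: 65

initial block: 5^3 = 125
[1] z-view keeps 15 columns → grid now 75
[2] y-view keeps 22 columns → grid now 65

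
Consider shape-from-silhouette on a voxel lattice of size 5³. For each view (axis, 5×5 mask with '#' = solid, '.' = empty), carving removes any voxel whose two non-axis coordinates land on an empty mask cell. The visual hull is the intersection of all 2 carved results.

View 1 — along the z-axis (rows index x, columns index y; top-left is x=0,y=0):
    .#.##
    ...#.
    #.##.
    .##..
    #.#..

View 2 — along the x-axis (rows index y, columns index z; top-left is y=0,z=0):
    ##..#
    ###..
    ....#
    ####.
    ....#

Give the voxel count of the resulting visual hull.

before carving: 125 voxels (5×5×5)
after view 1 [z-axis, 11 of 25 cells solid] → remaining = 55
after view 2 [x-axis, 12 of 25 cells solid] → remaining = 28

remaining voxels: 28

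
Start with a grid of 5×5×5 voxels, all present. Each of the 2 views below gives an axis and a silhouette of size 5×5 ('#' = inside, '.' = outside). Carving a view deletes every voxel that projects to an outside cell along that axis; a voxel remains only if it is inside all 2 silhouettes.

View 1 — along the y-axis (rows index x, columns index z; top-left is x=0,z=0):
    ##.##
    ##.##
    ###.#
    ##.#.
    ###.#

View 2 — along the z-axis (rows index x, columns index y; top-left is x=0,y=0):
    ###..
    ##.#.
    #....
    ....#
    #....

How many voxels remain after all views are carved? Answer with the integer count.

35 voxels

full grid |V| = 125
[1] y-view keeps 19 columns → grid now 95
[2] z-view keeps 9 columns → grid now 35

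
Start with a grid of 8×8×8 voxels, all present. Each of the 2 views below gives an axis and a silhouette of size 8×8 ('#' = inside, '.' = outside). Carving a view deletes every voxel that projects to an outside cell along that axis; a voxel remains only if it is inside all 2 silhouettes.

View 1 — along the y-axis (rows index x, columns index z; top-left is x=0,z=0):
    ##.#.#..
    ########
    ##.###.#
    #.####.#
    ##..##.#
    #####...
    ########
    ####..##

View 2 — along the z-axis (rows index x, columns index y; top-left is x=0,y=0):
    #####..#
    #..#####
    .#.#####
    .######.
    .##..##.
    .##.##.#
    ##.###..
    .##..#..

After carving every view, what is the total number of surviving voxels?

voxel count = 247

start: 8×8×8 = 512 voxels
V1 y: intersect with XZ mask (48 set) -- 384 left
V2 z: intersect with XY mask (41 set) -- 247 left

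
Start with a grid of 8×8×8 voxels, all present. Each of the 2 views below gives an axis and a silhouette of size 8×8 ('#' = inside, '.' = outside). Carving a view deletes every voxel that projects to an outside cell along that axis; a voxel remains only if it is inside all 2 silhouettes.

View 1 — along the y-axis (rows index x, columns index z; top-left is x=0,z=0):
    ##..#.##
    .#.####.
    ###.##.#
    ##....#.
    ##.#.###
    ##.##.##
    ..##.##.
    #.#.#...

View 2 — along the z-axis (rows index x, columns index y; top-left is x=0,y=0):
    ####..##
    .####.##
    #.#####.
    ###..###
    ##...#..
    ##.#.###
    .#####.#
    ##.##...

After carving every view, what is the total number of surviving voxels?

|visual hull| = 204

before carving: 512 voxels (8×8×8)
[1] y-view keeps 38 columns → grid now 304
[2] z-view keeps 43 columns → grid now 204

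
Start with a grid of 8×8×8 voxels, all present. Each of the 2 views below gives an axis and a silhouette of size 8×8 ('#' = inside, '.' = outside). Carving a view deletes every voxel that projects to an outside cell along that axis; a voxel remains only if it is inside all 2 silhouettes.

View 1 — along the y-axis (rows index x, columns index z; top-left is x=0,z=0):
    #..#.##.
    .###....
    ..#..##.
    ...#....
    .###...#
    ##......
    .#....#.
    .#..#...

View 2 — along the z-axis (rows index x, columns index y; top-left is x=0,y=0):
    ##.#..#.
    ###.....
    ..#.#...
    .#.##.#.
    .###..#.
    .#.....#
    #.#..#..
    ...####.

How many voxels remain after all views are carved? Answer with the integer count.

before carving: 512 voxels (8×8×8)
[1] y-view keeps 21 columns → grid now 168
[2] z-view keeps 26 columns → grid now 69

|visual hull| = 69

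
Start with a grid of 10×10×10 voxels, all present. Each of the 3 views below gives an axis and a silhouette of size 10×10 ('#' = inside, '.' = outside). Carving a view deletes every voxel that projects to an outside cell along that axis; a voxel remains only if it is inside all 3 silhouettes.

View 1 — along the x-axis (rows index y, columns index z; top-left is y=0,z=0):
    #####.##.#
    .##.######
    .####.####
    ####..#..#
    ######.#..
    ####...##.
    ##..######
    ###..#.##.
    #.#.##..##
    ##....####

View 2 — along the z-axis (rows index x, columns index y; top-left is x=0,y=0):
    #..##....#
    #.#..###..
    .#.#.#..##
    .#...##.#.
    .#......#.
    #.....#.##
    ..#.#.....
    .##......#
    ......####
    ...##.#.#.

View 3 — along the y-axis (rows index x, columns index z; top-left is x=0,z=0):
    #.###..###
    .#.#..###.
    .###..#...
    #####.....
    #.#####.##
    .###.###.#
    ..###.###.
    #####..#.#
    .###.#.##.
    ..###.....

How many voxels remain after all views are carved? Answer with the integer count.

start: 10×10×10 = 1000 voxels
  1. axis=0 (YZ plane), |mask|=69  ⇒  voxels=690
  2. axis=2 (XY plane), |mask|=37  ⇒  voxels=255
  3. axis=1 (XZ plane), |mask|=58  ⇒  voxels=143

143 voxels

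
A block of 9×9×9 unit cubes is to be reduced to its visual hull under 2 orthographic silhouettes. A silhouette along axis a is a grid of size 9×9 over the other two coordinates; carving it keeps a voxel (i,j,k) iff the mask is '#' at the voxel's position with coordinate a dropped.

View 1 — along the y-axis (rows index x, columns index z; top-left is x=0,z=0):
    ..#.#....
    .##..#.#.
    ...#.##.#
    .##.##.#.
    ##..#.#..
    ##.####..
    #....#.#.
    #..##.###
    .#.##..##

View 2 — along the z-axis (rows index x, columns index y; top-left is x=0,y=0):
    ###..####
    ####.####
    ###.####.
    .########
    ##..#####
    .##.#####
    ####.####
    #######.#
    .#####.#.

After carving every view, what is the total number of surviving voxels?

full grid |V| = 729
[1] y-view keeps 39 columns → grid now 351
[2] z-view keeps 66 columns → grid now 286

remaining voxels: 286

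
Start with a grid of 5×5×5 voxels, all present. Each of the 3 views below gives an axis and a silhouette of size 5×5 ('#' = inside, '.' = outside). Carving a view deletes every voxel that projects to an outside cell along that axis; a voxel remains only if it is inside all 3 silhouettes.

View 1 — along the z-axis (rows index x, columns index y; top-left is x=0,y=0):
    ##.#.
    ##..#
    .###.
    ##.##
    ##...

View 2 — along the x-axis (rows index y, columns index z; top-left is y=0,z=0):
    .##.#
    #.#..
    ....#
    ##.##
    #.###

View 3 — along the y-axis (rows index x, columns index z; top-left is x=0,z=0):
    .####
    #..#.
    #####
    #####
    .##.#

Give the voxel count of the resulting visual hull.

start: 5×5×5 = 125 voxels
  1. axis=2 (XY plane), |mask|=15  ⇒  voxels=75
  2. axis=0 (YZ plane), |mask|=14  ⇒  voxels=43
  3. axis=1 (XZ plane), |mask|=19  ⇒  voxels=34

voxel count = 34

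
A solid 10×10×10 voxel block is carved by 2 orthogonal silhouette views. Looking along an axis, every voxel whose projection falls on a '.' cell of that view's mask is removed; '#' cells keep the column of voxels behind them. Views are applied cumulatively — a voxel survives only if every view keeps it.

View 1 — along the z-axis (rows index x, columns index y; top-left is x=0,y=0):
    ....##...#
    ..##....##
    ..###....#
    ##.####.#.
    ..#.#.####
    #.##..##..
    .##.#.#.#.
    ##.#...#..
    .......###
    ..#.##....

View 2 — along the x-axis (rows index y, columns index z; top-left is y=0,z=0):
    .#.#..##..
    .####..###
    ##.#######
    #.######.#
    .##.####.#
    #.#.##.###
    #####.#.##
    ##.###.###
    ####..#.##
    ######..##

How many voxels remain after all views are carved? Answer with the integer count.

remaining voxels: 329

initial block: 10^3 = 1000
[1] z-view keeps 44 columns → grid now 440
[2] x-view keeps 73 columns → grid now 329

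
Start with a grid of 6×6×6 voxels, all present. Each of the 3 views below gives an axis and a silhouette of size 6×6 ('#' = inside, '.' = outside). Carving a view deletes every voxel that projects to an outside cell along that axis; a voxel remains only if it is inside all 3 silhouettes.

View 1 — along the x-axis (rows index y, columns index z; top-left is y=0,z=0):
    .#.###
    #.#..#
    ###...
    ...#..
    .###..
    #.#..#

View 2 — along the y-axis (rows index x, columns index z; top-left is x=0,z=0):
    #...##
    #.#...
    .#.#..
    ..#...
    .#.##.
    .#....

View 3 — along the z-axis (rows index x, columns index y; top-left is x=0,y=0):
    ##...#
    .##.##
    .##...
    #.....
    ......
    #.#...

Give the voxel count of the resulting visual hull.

|visual hull| = 16

start: 6×6×6 = 216 voxels
carve view 1 (along x, YZ-mask fill 17/36): 102 voxels remain
carve view 2 (along y, XZ-mask fill 12/36): 34 voxels remain
carve view 3 (along z, XY-mask fill 12/36): 16 voxels remain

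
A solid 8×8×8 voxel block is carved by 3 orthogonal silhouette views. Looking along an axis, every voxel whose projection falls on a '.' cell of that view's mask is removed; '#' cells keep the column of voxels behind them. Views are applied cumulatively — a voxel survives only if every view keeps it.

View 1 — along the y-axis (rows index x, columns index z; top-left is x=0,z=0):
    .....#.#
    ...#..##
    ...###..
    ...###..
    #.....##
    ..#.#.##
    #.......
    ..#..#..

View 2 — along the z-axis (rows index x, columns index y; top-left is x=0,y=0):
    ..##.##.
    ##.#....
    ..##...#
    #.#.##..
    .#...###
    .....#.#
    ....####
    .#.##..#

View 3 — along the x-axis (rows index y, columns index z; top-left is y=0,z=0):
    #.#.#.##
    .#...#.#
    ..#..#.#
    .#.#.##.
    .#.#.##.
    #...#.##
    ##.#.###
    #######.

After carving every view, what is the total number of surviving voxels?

start: 8×8×8 = 512 voxels
after view 1 [y-axis, 21 of 64 cells solid] → remaining = 168
after view 2 [z-axis, 28 of 64 cells solid] → remaining = 70
after view 3 [x-axis, 36 of 64 cells solid] → remaining = 45

|visual hull| = 45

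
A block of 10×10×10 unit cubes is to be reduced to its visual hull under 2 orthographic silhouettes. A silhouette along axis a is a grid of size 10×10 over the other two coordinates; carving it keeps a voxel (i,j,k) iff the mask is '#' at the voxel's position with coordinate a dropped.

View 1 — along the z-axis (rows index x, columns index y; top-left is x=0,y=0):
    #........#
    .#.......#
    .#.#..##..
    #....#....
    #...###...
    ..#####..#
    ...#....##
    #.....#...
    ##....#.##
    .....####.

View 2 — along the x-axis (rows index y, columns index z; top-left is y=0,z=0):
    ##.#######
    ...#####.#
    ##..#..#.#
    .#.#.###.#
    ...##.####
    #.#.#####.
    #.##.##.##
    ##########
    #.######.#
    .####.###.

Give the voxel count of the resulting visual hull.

voxel count = 247

before carving: 1000 voxels (10×10×10)
[1] z-view keeps 34 columns → grid now 340
[2] x-view keeps 71 columns → grid now 247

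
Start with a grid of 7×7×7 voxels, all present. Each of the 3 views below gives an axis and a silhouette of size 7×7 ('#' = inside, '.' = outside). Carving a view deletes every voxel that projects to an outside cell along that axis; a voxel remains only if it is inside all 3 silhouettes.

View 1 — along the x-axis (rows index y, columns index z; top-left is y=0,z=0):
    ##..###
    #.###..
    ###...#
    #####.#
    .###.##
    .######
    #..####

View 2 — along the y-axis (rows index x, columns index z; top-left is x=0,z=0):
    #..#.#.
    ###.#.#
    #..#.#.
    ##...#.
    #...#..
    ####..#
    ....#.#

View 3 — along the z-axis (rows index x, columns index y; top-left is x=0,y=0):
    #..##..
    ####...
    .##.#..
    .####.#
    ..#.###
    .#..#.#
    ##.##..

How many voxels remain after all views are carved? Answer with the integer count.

initial block: 7^3 = 343
after view 1 [x-axis, 35 of 49 cells solid] → remaining = 245
after view 2 [y-axis, 23 of 49 cells solid] → remaining = 115
after view 3 [z-axis, 26 of 49 cells solid] → remaining = 56

remaining voxels: 56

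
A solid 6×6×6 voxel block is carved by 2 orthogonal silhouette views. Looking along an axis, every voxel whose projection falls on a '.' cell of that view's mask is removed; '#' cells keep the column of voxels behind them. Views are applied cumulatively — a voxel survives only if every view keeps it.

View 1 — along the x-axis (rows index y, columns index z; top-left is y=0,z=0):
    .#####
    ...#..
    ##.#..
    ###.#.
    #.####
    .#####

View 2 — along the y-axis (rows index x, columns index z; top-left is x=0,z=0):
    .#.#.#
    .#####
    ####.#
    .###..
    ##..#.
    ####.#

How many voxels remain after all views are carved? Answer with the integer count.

initial block: 6^3 = 216
after view 1 [x-axis, 23 of 36 cells solid] → remaining = 138
after view 2 [y-axis, 24 of 36 cells solid] → remaining = 94

|visual hull| = 94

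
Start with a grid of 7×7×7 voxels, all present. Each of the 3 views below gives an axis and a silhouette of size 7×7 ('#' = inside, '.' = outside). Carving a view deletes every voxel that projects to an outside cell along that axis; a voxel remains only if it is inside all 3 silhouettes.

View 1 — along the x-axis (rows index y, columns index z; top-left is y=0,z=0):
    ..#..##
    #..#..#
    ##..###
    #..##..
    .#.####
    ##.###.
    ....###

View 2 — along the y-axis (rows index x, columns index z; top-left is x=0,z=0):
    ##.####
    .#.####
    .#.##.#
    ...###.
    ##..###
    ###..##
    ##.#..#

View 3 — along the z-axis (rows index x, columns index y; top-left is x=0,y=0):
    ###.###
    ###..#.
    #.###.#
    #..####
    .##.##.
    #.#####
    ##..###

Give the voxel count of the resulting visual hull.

initial block: 7^3 = 343
step 1: project along x, AND mask (27/49) → |grid| = 189
step 2: project along y, AND mask (32/49) → |grid| = 135
step 3: project along z, AND mask (35/49) → |grid| = 100

|visual hull| = 100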